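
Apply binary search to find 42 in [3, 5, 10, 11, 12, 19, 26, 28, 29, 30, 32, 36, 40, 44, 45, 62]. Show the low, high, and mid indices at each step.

Binary search for 42 in [3, 5, 10, 11, 12, 19, 26, 28, 29, 30, 32, 36, 40, 44, 45, 62]:

lo=0, hi=15, mid=7, arr[mid]=28 -> 28 < 42, search right half
lo=8, hi=15, mid=11, arr[mid]=36 -> 36 < 42, search right half
lo=12, hi=15, mid=13, arr[mid]=44 -> 44 > 42, search left half
lo=12, hi=12, mid=12, arr[mid]=40 -> 40 < 42, search right half
lo=13 > hi=12, target 42 not found

Binary search determines that 42 is not in the array after 4 comparisons. The search space was exhausted without finding the target.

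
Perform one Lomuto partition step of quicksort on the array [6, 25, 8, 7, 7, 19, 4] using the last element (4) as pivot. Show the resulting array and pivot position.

Lomuto partition with pivot = 4:

Initial array: [6, 25, 8, 7, 7, 19, 4]

arr[0]=6 > 4: no swap
arr[1]=25 > 4: no swap
arr[2]=8 > 4: no swap
arr[3]=7 > 4: no swap
arr[4]=7 > 4: no swap
arr[5]=19 > 4: no swap

Place pivot at position 0: [4, 25, 8, 7, 7, 19, 6]
Pivot position: 0

After partitioning with pivot 4, the array becomes [4, 25, 8, 7, 7, 19, 6]. The pivot is placed at index 0. All elements to the left of the pivot are <= 4, and all elements to the right are > 4.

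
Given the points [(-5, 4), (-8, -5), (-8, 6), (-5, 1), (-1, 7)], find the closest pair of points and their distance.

Computing all pairwise distances among 5 points:

d((-5, 4), (-8, -5)) = 9.4868
d((-5, 4), (-8, 6)) = 3.6056
d((-5, 4), (-5, 1)) = 3.0 <-- minimum
d((-5, 4), (-1, 7)) = 5.0
d((-8, -5), (-8, 6)) = 11.0
d((-8, -5), (-5, 1)) = 6.7082
d((-8, -5), (-1, 7)) = 13.8924
d((-8, 6), (-5, 1)) = 5.831
d((-8, 6), (-1, 7)) = 7.0711
d((-5, 1), (-1, 7)) = 7.2111

Closest pair: (-5, 4) and (-5, 1) with distance 3.0

The closest pair is (-5, 4) and (-5, 1) with Euclidean distance 3.0. For 5 points, brute-force pairwise comparison is shown above. For large n, the divide-and-conquer algorithm (sort by x, recurse on halves, check the dividing strip) achieves O(n log n).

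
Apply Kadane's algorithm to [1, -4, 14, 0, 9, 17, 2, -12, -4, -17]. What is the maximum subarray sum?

Using Kadane's algorithm on [1, -4, 14, 0, 9, 17, 2, -12, -4, -17]:

Scanning through the array:
Position 1 (value -4): max_ending_here = -3, max_so_far = 1
Position 2 (value 14): max_ending_here = 14, max_so_far = 14
Position 3 (value 0): max_ending_here = 14, max_so_far = 14
Position 4 (value 9): max_ending_here = 23, max_so_far = 23
Position 5 (value 17): max_ending_here = 40, max_so_far = 40
Position 6 (value 2): max_ending_here = 42, max_so_far = 42
Position 7 (value -12): max_ending_here = 30, max_so_far = 42
Position 8 (value -4): max_ending_here = 26, max_so_far = 42
Position 9 (value -17): max_ending_here = 9, max_so_far = 42

Maximum subarray: [14, 0, 9, 17, 2]
Maximum sum: 42

The maximum subarray is [14, 0, 9, 17, 2] with sum 42. This subarray runs from index 2 to index 6.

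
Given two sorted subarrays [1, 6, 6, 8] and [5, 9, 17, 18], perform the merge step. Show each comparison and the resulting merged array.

Merging process:

Compare 1 vs 5: take 1 from left. Merged: [1]
Compare 6 vs 5: take 5 from right. Merged: [1, 5]
Compare 6 vs 9: take 6 from left. Merged: [1, 5, 6]
Compare 6 vs 9: take 6 from left. Merged: [1, 5, 6, 6]
Compare 8 vs 9: take 8 from left. Merged: [1, 5, 6, 6, 8]
Append remaining from right: [9, 17, 18]. Merged: [1, 5, 6, 6, 8, 9, 17, 18]

Final merged array: [1, 5, 6, 6, 8, 9, 17, 18]
Total comparisons: 5

The merged array is [1, 5, 6, 6, 8, 9, 17, 18], requiring 5 comparisons. The merge step runs in O(n) time where n is the total number of elements.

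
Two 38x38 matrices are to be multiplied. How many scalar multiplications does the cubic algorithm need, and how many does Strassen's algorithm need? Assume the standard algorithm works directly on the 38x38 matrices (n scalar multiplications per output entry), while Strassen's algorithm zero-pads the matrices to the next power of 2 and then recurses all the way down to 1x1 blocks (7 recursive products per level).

Matrix multiplication for 38x38 matrices:

Strassen's algorithm requires power-of-2 dimensions. Pad 38x38 to 64x64 (next power of 2).

Standard algorithm: 38^3 = 54872 multiplications
Strassen's algorithm: 7^(log2(64)) = 7^6 = 117649 multiplications
Difference: 54872 - 117649 = -62777 (Strassen uses MORE here due to padding overhead — for small or just-over-power-of-2 n, padding can outweigh the per-level savings)

Standard: 54872 multiplications (38^3). Strassen: 117649 multiplications (7^6, after padding to 64x64). Strassen reduces 8 recursive multiplications to 7 at each level.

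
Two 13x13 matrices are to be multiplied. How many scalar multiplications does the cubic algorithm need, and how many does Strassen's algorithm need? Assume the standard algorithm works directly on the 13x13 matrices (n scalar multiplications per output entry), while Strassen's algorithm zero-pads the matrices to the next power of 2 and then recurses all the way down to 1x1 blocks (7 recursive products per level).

Matrix multiplication for 13x13 matrices:

Strassen's algorithm requires power-of-2 dimensions. Pad 13x13 to 16x16 (next power of 2).

Standard algorithm: 13^3 = 2197 multiplications
Strassen's algorithm: 7^(log2(16)) = 7^4 = 2401 multiplications
Difference: 2197 - 2401 = -204 (Strassen uses MORE here due to padding overhead — for small or just-over-power-of-2 n, padding can outweigh the per-level savings)

Standard: 2197 multiplications (13^3). Strassen: 2401 multiplications (7^4, after padding to 16x16). Strassen reduces 8 recursive multiplications to 7 at each level.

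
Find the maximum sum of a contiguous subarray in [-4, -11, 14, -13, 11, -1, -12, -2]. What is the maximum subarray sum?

Using Kadane's algorithm on [-4, -11, 14, -13, 11, -1, -12, -2]:

Scanning through the array:
Position 1 (value -11): max_ending_here = -11, max_so_far = -4
Position 2 (value 14): max_ending_here = 14, max_so_far = 14
Position 3 (value -13): max_ending_here = 1, max_so_far = 14
Position 4 (value 11): max_ending_here = 12, max_so_far = 14
Position 5 (value -1): max_ending_here = 11, max_so_far = 14
Position 6 (value -12): max_ending_here = -1, max_so_far = 14
Position 7 (value -2): max_ending_here = -2, max_so_far = 14

Maximum subarray: [14]
Maximum sum: 14

The maximum subarray is [14] with sum 14. This subarray runs from index 2 to index 2.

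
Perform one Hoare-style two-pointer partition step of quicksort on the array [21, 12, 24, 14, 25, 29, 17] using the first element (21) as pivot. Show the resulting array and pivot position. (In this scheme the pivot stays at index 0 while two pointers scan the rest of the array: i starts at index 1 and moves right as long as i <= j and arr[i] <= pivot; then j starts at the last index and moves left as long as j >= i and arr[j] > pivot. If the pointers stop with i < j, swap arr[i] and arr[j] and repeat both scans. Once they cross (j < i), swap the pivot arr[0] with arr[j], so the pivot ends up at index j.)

Hoare-style two-pointer partition with pivot = 21:

Initial array: [21, 12, 24, 14, 25, 29, 17]

Pointers start at i = 1, j = 6.
i stops at index 2 (arr[2]=24 > 21), j stops at index 6 (arr[6]=17 <= 21): swap arr[2] and arr[6], array becomes [21, 12, 17, 14, 25, 29, 24]
i ends at 4, j ends at 3: the pointers have crossed (j < i), so scanning stops.

Swap pivot arr[0] with arr[3] to place pivot at position 3: [14, 12, 17, 21, 25, 29, 24]
Pivot position: 3

After partitioning with pivot 21, the array becomes [14, 12, 17, 21, 25, 29, 24]. The pivot is placed at index 3. All elements to the left of the pivot are <= 21, and all elements to the right are > 21.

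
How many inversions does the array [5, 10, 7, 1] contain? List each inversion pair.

Finding inversions in [5, 10, 7, 1]:

(0, 3): arr[0]=5 > arr[3]=1
(1, 2): arr[1]=10 > arr[2]=7
(1, 3): arr[1]=10 > arr[3]=1
(2, 3): arr[2]=7 > arr[3]=1

Total inversions: 4

The array has 4 inversion(s): (0,3), (1,2), (1,3), (2,3). Each pair (i,j) satisfies i < j and arr[i] > arr[j].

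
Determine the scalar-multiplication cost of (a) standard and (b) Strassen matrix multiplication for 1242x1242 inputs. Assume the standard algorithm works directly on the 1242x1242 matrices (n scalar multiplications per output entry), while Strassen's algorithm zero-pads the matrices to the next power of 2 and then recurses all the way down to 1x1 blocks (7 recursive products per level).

Matrix multiplication for 1242x1242 matrices:

Strassen's algorithm requires power-of-2 dimensions. Pad 1242x1242 to 2048x2048 (next power of 2).

Standard algorithm: 1242^3 = 1915864488 multiplications
Strassen's algorithm: 7^(log2(2048)) = 7^11 = 1977326743 multiplications
Difference: 1915864488 - 1977326743 = -61462255 (Strassen uses MORE here due to padding overhead — for small or just-over-power-of-2 n, padding can outweigh the per-level savings)

Standard: 1915864488 multiplications (1242^3). Strassen: 1977326743 multiplications (7^11, after padding to 2048x2048). Strassen reduces 8 recursive multiplications to 7 at each level.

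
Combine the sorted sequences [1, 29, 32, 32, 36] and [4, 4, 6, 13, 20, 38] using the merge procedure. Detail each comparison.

Merging process:

Compare 1 vs 4: take 1 from left. Merged: [1]
Compare 29 vs 4: take 4 from right. Merged: [1, 4]
Compare 29 vs 4: take 4 from right. Merged: [1, 4, 4]
Compare 29 vs 6: take 6 from right. Merged: [1, 4, 4, 6]
Compare 29 vs 13: take 13 from right. Merged: [1, 4, 4, 6, 13]
Compare 29 vs 20: take 20 from right. Merged: [1, 4, 4, 6, 13, 20]
Compare 29 vs 38: take 29 from left. Merged: [1, 4, 4, 6, 13, 20, 29]
Compare 32 vs 38: take 32 from left. Merged: [1, 4, 4, 6, 13, 20, 29, 32]
Compare 32 vs 38: take 32 from left. Merged: [1, 4, 4, 6, 13, 20, 29, 32, 32]
Compare 36 vs 38: take 36 from left. Merged: [1, 4, 4, 6, 13, 20, 29, 32, 32, 36]
Append remaining from right: [38]. Merged: [1, 4, 4, 6, 13, 20, 29, 32, 32, 36, 38]

Final merged array: [1, 4, 4, 6, 13, 20, 29, 32, 32, 36, 38]
Total comparisons: 10

The merged array is [1, 4, 4, 6, 13, 20, 29, 32, 32, 36, 38], requiring 10 comparisons. The merge step runs in O(n) time where n is the total number of elements.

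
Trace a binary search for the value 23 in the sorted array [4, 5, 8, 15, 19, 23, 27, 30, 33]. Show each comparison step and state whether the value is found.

Binary search for 23 in [4, 5, 8, 15, 19, 23, 27, 30, 33]:

lo=0, hi=8, mid=4, arr[mid]=19 -> 19 < 23, search right half
lo=5, hi=8, mid=6, arr[mid]=27 -> 27 > 23, search left half
lo=5, hi=5, mid=5, arr[mid]=23 -> Found target at index 5!

Binary search finds 23 at index 5 after 3 comparisons. The search repeatedly halves the search space by comparing with the middle element.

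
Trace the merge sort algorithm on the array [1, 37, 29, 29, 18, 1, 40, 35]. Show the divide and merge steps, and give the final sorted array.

Merge sort trace:

Split: [1, 37, 29, 29, 18, 1, 40, 35] -> [1, 37, 29, 29] and [18, 1, 40, 35]
  Split: [1, 37, 29, 29] -> [1, 37] and [29, 29]
    Split: [1, 37] -> [1] and [37]
    Merge: [1] + [37] -> [1, 37]
    Split: [29, 29] -> [29] and [29]
    Merge: [29] + [29] -> [29, 29]
  Merge: [1, 37] + [29, 29] -> [1, 29, 29, 37]
  Split: [18, 1, 40, 35] -> [18, 1] and [40, 35]
    Split: [18, 1] -> [18] and [1]
    Merge: [18] + [1] -> [1, 18]
    Split: [40, 35] -> [40] and [35]
    Merge: [40] + [35] -> [35, 40]
  Merge: [1, 18] + [35, 40] -> [1, 18, 35, 40]
Merge: [1, 29, 29, 37] + [1, 18, 35, 40] -> [1, 1, 18, 29, 29, 35, 37, 40]

Final sorted array: [1, 1, 18, 29, 29, 35, 37, 40]

The merge sort proceeds by recursively splitting the array and merging sorted halves.
After all merges, the sorted array is [1, 1, 18, 29, 29, 35, 37, 40].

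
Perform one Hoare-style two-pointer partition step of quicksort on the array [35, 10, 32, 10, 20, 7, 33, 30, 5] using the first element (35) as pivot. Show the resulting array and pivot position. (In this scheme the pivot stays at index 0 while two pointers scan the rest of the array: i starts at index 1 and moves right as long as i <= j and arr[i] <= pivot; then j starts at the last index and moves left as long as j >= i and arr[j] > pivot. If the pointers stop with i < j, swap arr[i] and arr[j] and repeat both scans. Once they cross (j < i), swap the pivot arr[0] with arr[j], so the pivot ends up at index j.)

Hoare-style two-pointer partition with pivot = 35:

Initial array: [35, 10, 32, 10, 20, 7, 33, 30, 5]

Pointers start at i = 1, j = 8.
i ends at 9, j ends at 8: the pointers have crossed (j < i), so scanning stops.

Swap pivot arr[0] with arr[8] to place pivot at position 8: [5, 10, 32, 10, 20, 7, 33, 30, 35]
Pivot position: 8

After partitioning with pivot 35, the array becomes [5, 10, 32, 10, 20, 7, 33, 30, 35]. The pivot is placed at index 8. All elements to the left of the pivot are <= 35, and all elements to the right are > 35.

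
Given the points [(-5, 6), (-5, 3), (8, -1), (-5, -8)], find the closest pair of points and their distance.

Computing all pairwise distances among 4 points:

d((-5, 6), (-5, 3)) = 3.0 <-- minimum
d((-5, 6), (8, -1)) = 14.7648
d((-5, 6), (-5, -8)) = 14.0
d((-5, 3), (8, -1)) = 13.6015
d((-5, 3), (-5, -8)) = 11.0
d((8, -1), (-5, -8)) = 14.7648

Closest pair: (-5, 6) and (-5, 3) with distance 3.0

The closest pair is (-5, 6) and (-5, 3) with Euclidean distance 3.0. For 4 points, brute-force pairwise comparison is shown above. For large n, the divide-and-conquer algorithm (sort by x, recurse on halves, check the dividing strip) achieves O(n log n).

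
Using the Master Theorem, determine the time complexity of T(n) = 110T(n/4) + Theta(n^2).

Master Theorem for T(n) = 110T(n/4) + O(n^2):

a = 110, b = 4, c = 2
log_b(a) = log_4(110) = 3.3907

Case 1: c = 2 < log_4(110) = 3.3907
T(n) = O(n^(log_4 110))

For T(n) = 110T(n/4) + O(n^2): log_4(110) = 3.3907. This is Case 1 of the Master Theorem (c < log_b(a), work dominated by leaves), giving O(n^(log_4 110)).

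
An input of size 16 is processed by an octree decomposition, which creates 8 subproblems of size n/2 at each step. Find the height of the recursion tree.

For divide and conquer with division factor 2:

Problem sizes at each level:
Level 0: 16
Level 1: 8
Level 2: 4
Level 3: 2
Level 4: 1

The root is level 0 and the size-1 base case is level 4 (the tree spans levels 0 through 4, i.e. 5 levels counting the root), so the depth is the number of divisions: log_2(16) = 4

The recursion tree depth is log_2(16) = 4. At each level, the problem size is divided by 2, so it takes 4 divisions to reduce to a base case of size 1. The algorithm makes 8 recursive calls at each level.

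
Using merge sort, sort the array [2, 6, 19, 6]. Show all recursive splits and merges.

Merge sort trace:

Split: [2, 6, 19, 6] -> [2, 6] and [19, 6]
  Split: [2, 6] -> [2] and [6]
  Merge: [2] + [6] -> [2, 6]
  Split: [19, 6] -> [19] and [6]
  Merge: [19] + [6] -> [6, 19]
Merge: [2, 6] + [6, 19] -> [2, 6, 6, 19]

Final sorted array: [2, 6, 6, 19]

The merge sort proceeds by recursively splitting the array and merging sorted halves.
After all merges, the sorted array is [2, 6, 6, 19].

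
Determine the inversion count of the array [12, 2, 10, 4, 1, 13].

Finding inversions in [12, 2, 10, 4, 1, 13]:

(0, 1): arr[0]=12 > arr[1]=2
(0, 2): arr[0]=12 > arr[2]=10
(0, 3): arr[0]=12 > arr[3]=4
(0, 4): arr[0]=12 > arr[4]=1
(1, 4): arr[1]=2 > arr[4]=1
(2, 3): arr[2]=10 > arr[3]=4
(2, 4): arr[2]=10 > arr[4]=1
(3, 4): arr[3]=4 > arr[4]=1

Total inversions: 8

The array has 8 inversion(s): (0,1), (0,2), (0,3), (0,4), (1,4), (2,3), (2,4), (3,4). Each pair (i,j) satisfies i < j and arr[i] > arr[j].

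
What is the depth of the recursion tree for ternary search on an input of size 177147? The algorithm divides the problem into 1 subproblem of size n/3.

For divide and conquer with division factor 3:

Problem sizes at each level:
Level 0: 177147
Level 1: 59049
Level 2: 19683
Level 3: 6561
Level 4: 2187
Level 5: 729
Level 6: 243
Level 7: 81
Level 8: 27
Level 9: 9
Level 10: 3
Level 11: 1

The root is level 0 and the size-1 base case is level 11 (the tree spans levels 0 through 11, i.e. 12 levels counting the root), so the depth is the number of divisions: log_3(177147) = 11

The recursion tree depth is log_3(177147) = 11. At each level, the problem size is divided by 3, so it takes 11 divisions to reduce to a base case of size 1. The algorithm makes 1 recursive call at each level.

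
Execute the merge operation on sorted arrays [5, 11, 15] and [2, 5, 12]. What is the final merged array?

Merging process:

Compare 5 vs 2: take 2 from right. Merged: [2]
Compare 5 vs 5: take 5 from left. Merged: [2, 5]
Compare 11 vs 5: take 5 from right. Merged: [2, 5, 5]
Compare 11 vs 12: take 11 from left. Merged: [2, 5, 5, 11]
Compare 15 vs 12: take 12 from right. Merged: [2, 5, 5, 11, 12]
Append remaining from left: [15]. Merged: [2, 5, 5, 11, 12, 15]

Final merged array: [2, 5, 5, 11, 12, 15]
Total comparisons: 5

The merged array is [2, 5, 5, 11, 12, 15], requiring 5 comparisons. The merge step runs in O(n) time where n is the total number of elements.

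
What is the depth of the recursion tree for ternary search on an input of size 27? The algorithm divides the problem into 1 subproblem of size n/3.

For divide and conquer with division factor 3:

Problem sizes at each level:
Level 0: 27
Level 1: 9
Level 2: 3
Level 3: 1

The root is level 0 and the size-1 base case is level 3 (the tree spans levels 0 through 3, i.e. 4 levels counting the root), so the depth is the number of divisions: log_3(27) = 3

The recursion tree depth is log_3(27) = 3. At each level, the problem size is divided by 3, so it takes 3 divisions to reduce to a base case of size 1. The algorithm makes 1 recursive call at each level.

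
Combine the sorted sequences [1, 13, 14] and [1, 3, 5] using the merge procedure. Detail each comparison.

Merging process:

Compare 1 vs 1: take 1 from left. Merged: [1]
Compare 13 vs 1: take 1 from right. Merged: [1, 1]
Compare 13 vs 3: take 3 from right. Merged: [1, 1, 3]
Compare 13 vs 5: take 5 from right. Merged: [1, 1, 3, 5]
Append remaining from left: [13, 14]. Merged: [1, 1, 3, 5, 13, 14]

Final merged array: [1, 1, 3, 5, 13, 14]
Total comparisons: 4

The merged array is [1, 1, 3, 5, 13, 14], requiring 4 comparisons. The merge step runs in O(n) time where n is the total number of elements.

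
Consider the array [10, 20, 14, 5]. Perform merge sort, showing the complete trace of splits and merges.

Merge sort trace:

Split: [10, 20, 14, 5] -> [10, 20] and [14, 5]
  Split: [10, 20] -> [10] and [20]
  Merge: [10] + [20] -> [10, 20]
  Split: [14, 5] -> [14] and [5]
  Merge: [14] + [5] -> [5, 14]
Merge: [10, 20] + [5, 14] -> [5, 10, 14, 20]

Final sorted array: [5, 10, 14, 20]

The merge sort proceeds by recursively splitting the array and merging sorted halves.
After all merges, the sorted array is [5, 10, 14, 20].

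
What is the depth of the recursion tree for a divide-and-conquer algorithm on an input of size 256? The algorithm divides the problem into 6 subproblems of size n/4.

For divide and conquer with division factor 4:

Problem sizes at each level:
Level 0: 256
Level 1: 64
Level 2: 16
Level 3: 4
Level 4: 1

The root is level 0 and the size-1 base case is level 4 (the tree spans levels 0 through 4, i.e. 5 levels counting the root), so the depth is the number of divisions: log_4(256) = 4

The recursion tree depth is log_4(256) = 4. At each level, the problem size is divided by 4, so it takes 4 divisions to reduce to a base case of size 1. The algorithm makes 6 recursive calls at each level.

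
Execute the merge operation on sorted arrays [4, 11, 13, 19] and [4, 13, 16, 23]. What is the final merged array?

Merging process:

Compare 4 vs 4: take 4 from left. Merged: [4]
Compare 11 vs 4: take 4 from right. Merged: [4, 4]
Compare 11 vs 13: take 11 from left. Merged: [4, 4, 11]
Compare 13 vs 13: take 13 from left. Merged: [4, 4, 11, 13]
Compare 19 vs 13: take 13 from right. Merged: [4, 4, 11, 13, 13]
Compare 19 vs 16: take 16 from right. Merged: [4, 4, 11, 13, 13, 16]
Compare 19 vs 23: take 19 from left. Merged: [4, 4, 11, 13, 13, 16, 19]
Append remaining from right: [23]. Merged: [4, 4, 11, 13, 13, 16, 19, 23]

Final merged array: [4, 4, 11, 13, 13, 16, 19, 23]
Total comparisons: 7

The merged array is [4, 4, 11, 13, 13, 16, 19, 23], requiring 7 comparisons. The merge step runs in O(n) time where n is the total number of elements.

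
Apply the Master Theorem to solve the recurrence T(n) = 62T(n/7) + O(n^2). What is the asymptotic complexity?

Master Theorem for T(n) = 62T(n/7) + O(n^2):

a = 62, b = 7, c = 2
log_b(a) = log_7(62) = 2.1209

Case 1: c = 2 < log_7(62) = 2.1209
T(n) = O(n^(log_7 62))

For T(n) = 62T(n/7) + O(n^2): log_7(62) = 2.1209. This is Case 1 of the Master Theorem (c < log_b(a), work dominated by leaves), giving O(n^(log_7 62)).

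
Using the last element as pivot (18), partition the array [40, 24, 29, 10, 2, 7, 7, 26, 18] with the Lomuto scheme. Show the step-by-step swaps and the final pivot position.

Lomuto partition with pivot = 18:

Initial array: [40, 24, 29, 10, 2, 7, 7, 26, 18]

arr[0]=40 > 18: no swap
arr[1]=24 > 18: no swap
arr[2]=29 > 18: no swap
arr[3]=10 <= 18: swap with position 0, array becomes [10, 24, 29, 40, 2, 7, 7, 26, 18]
arr[4]=2 <= 18: swap with position 1, array becomes [10, 2, 29, 40, 24, 7, 7, 26, 18]
arr[5]=7 <= 18: swap with position 2, array becomes [10, 2, 7, 40, 24, 29, 7, 26, 18]
arr[6]=7 <= 18: swap with position 3, array becomes [10, 2, 7, 7, 24, 29, 40, 26, 18]
arr[7]=26 > 18: no swap

Place pivot at position 4: [10, 2, 7, 7, 18, 29, 40, 26, 24]
Pivot position: 4

After partitioning with pivot 18, the array becomes [10, 2, 7, 7, 18, 29, 40, 26, 24]. The pivot is placed at index 4. All elements to the left of the pivot are <= 18, and all elements to the right are > 18.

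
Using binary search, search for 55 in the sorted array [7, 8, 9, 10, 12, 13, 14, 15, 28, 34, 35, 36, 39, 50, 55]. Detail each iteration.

Binary search for 55 in [7, 8, 9, 10, 12, 13, 14, 15, 28, 34, 35, 36, 39, 50, 55]:

lo=0, hi=14, mid=7, arr[mid]=15 -> 15 < 55, search right half
lo=8, hi=14, mid=11, arr[mid]=36 -> 36 < 55, search right half
lo=12, hi=14, mid=13, arr[mid]=50 -> 50 < 55, search right half
lo=14, hi=14, mid=14, arr[mid]=55 -> Found target at index 14!

Binary search finds 55 at index 14 after 4 comparisons. The search repeatedly halves the search space by comparing with the middle element.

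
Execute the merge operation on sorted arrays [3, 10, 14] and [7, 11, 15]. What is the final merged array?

Merging process:

Compare 3 vs 7: take 3 from left. Merged: [3]
Compare 10 vs 7: take 7 from right. Merged: [3, 7]
Compare 10 vs 11: take 10 from left. Merged: [3, 7, 10]
Compare 14 vs 11: take 11 from right. Merged: [3, 7, 10, 11]
Compare 14 vs 15: take 14 from left. Merged: [3, 7, 10, 11, 14]
Append remaining from right: [15]. Merged: [3, 7, 10, 11, 14, 15]

Final merged array: [3, 7, 10, 11, 14, 15]
Total comparisons: 5

The merged array is [3, 7, 10, 11, 14, 15], requiring 5 comparisons. The merge step runs in O(n) time where n is the total number of elements.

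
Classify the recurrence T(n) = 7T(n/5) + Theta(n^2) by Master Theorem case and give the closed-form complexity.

Master Theorem for T(n) = 7T(n/5) + O(n^2):

a = 7, b = 5, c = 2
log_b(a) = log_5(7) = 1.2091

Case 3: c = 2 > log_5(7) = 1.2091
T(n) = O(n^2) = O(n^2)

For T(n) = 7T(n/5) + O(n^2): log_5(7) = 1.2091. This is Case 3 of the Master Theorem (c > log_b(a), work dominated by root), giving O(n^2).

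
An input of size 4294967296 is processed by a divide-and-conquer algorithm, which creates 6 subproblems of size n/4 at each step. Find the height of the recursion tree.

For divide and conquer with division factor 4:

Problem sizes at each level:
Level 0: 4294967296
Level 1: 1073741824
Level 2: 268435456
Level 3: 67108864
Level 4: 16777216
Level 5: 4194304
Level 6: 1048576
Level 7: 262144
Level 8: 65536
Level 9: 16384
Level 10: 4096
Level 11: 1024
Level 12: 256
Level 13: 64
Level 14: 16
Level 15: 4
Level 16: 1

The root is level 0 and the size-1 base case is level 16 (the tree spans levels 0 through 16, i.e. 17 levels counting the root), so the depth is the number of divisions: log_4(4294967296) = 16

The recursion tree depth is log_4(4294967296) = 16. At each level, the problem size is divided by 4, so it takes 16 divisions to reduce to a base case of size 1. The algorithm makes 6 recursive calls at each level.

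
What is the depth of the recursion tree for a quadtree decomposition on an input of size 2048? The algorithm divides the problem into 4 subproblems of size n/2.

For divide and conquer with division factor 2:

Problem sizes at each level:
Level 0: 2048
Level 1: 1024
Level 2: 512
Level 3: 256
Level 4: 128
Level 5: 64
Level 6: 32
Level 7: 16
Level 8: 8
Level 9: 4
Level 10: 2
Level 11: 1

The root is level 0 and the size-1 base case is level 11 (the tree spans levels 0 through 11, i.e. 12 levels counting the root), so the depth is the number of divisions: log_2(2048) = 11

The recursion tree depth is log_2(2048) = 11. At each level, the problem size is divided by 2, so it takes 11 divisions to reduce to a base case of size 1. The algorithm makes 4 recursive calls at each level.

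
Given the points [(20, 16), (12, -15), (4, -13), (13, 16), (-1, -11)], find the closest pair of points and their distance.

Computing all pairwise distances among 5 points:

d((20, 16), (12, -15)) = 32.0156
d((20, 16), (4, -13)) = 33.121
d((20, 16), (13, 16)) = 7.0
d((20, 16), (-1, -11)) = 34.2053
d((12, -15), (4, -13)) = 8.2462
d((12, -15), (13, 16)) = 31.0161
d((12, -15), (-1, -11)) = 13.6015
d((4, -13), (13, 16)) = 30.3645
d((4, -13), (-1, -11)) = 5.3852 <-- minimum
d((13, 16), (-1, -11)) = 30.4138

Closest pair: (4, -13) and (-1, -11) with distance 5.3852

The closest pair is (4, -13) and (-1, -11) with Euclidean distance 5.3852. For 5 points, brute-force pairwise comparison is shown above. For large n, the divide-and-conquer algorithm (sort by x, recurse on halves, check the dividing strip) achieves O(n log n).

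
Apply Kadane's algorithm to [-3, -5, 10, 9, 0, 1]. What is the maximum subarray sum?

Using Kadane's algorithm on [-3, -5, 10, 9, 0, 1]:

Scanning through the array:
Position 1 (value -5): max_ending_here = -5, max_so_far = -3
Position 2 (value 10): max_ending_here = 10, max_so_far = 10
Position 3 (value 9): max_ending_here = 19, max_so_far = 19
Position 4 (value 0): max_ending_here = 19, max_so_far = 19
Position 5 (value 1): max_ending_here = 20, max_so_far = 20

Maximum subarray: [10, 9, 0, 1]
Maximum sum: 20

The maximum subarray is [10, 9, 0, 1] with sum 20. This subarray runs from index 2 to index 5.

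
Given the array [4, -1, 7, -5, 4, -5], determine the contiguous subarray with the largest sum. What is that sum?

Using Kadane's algorithm on [4, -1, 7, -5, 4, -5]:

Scanning through the array:
Position 1 (value -1): max_ending_here = 3, max_so_far = 4
Position 2 (value 7): max_ending_here = 10, max_so_far = 10
Position 3 (value -5): max_ending_here = 5, max_so_far = 10
Position 4 (value 4): max_ending_here = 9, max_so_far = 10
Position 5 (value -5): max_ending_here = 4, max_so_far = 10

Maximum subarray: [4, -1, 7]
Maximum sum: 10

The maximum subarray is [4, -1, 7] with sum 10. This subarray runs from index 0 to index 2.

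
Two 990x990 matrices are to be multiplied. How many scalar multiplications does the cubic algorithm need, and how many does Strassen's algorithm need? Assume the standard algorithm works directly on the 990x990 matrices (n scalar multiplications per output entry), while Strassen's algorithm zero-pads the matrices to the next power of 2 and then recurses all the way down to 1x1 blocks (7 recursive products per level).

Matrix multiplication for 990x990 matrices:

Strassen's algorithm requires power-of-2 dimensions. Pad 990x990 to 1024x1024 (next power of 2).

Standard algorithm: 990^3 = 970299000 multiplications
Strassen's algorithm: 7^(log2(1024)) = 7^10 = 282475249 multiplications
Savings: 970299000 - 282475249 = 687823751 multiplications

Standard: 970299000 multiplications (990^3). Strassen: 282475249 multiplications (7^10, after padding to 1024x1024). Strassen reduces 8 recursive multiplications to 7 at each level.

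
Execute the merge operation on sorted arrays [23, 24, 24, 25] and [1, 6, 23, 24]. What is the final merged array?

Merging process:

Compare 23 vs 1: take 1 from right. Merged: [1]
Compare 23 vs 6: take 6 from right. Merged: [1, 6]
Compare 23 vs 23: take 23 from left. Merged: [1, 6, 23]
Compare 24 vs 23: take 23 from right. Merged: [1, 6, 23, 23]
Compare 24 vs 24: take 24 from left. Merged: [1, 6, 23, 23, 24]
Compare 24 vs 24: take 24 from left. Merged: [1, 6, 23, 23, 24, 24]
Compare 25 vs 24: take 24 from right. Merged: [1, 6, 23, 23, 24, 24, 24]
Append remaining from left: [25]. Merged: [1, 6, 23, 23, 24, 24, 24, 25]

Final merged array: [1, 6, 23, 23, 24, 24, 24, 25]
Total comparisons: 7

The merged array is [1, 6, 23, 23, 24, 24, 24, 25], requiring 7 comparisons. The merge step runs in O(n) time where n is the total number of elements.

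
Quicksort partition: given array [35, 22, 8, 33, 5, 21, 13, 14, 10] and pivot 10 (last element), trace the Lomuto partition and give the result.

Lomuto partition with pivot = 10:

Initial array: [35, 22, 8, 33, 5, 21, 13, 14, 10]

arr[0]=35 > 10: no swap
arr[1]=22 > 10: no swap
arr[2]=8 <= 10: swap with position 0, array becomes [8, 22, 35, 33, 5, 21, 13, 14, 10]
arr[3]=33 > 10: no swap
arr[4]=5 <= 10: swap with position 1, array becomes [8, 5, 35, 33, 22, 21, 13, 14, 10]
arr[5]=21 > 10: no swap
arr[6]=13 > 10: no swap
arr[7]=14 > 10: no swap

Place pivot at position 2: [8, 5, 10, 33, 22, 21, 13, 14, 35]
Pivot position: 2

After partitioning with pivot 10, the array becomes [8, 5, 10, 33, 22, 21, 13, 14, 35]. The pivot is placed at index 2. All elements to the left of the pivot are <= 10, and all elements to the right are > 10.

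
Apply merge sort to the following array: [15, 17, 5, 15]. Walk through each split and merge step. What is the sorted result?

Merge sort trace:

Split: [15, 17, 5, 15] -> [15, 17] and [5, 15]
  Split: [15, 17] -> [15] and [17]
  Merge: [15] + [17] -> [15, 17]
  Split: [5, 15] -> [5] and [15]
  Merge: [5] + [15] -> [5, 15]
Merge: [15, 17] + [5, 15] -> [5, 15, 15, 17]

Final sorted array: [5, 15, 15, 17]

The merge sort proceeds by recursively splitting the array and merging sorted halves.
After all merges, the sorted array is [5, 15, 15, 17].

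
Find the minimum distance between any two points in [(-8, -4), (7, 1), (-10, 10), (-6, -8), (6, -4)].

Computing all pairwise distances among 5 points:

d((-8, -4), (7, 1)) = 15.8114
d((-8, -4), (-10, 10)) = 14.1421
d((-8, -4), (-6, -8)) = 4.4721 <-- minimum
d((-8, -4), (6, -4)) = 14.0
d((7, 1), (-10, 10)) = 19.2354
d((7, 1), (-6, -8)) = 15.8114
d((7, 1), (6, -4)) = 5.099
d((-10, 10), (-6, -8)) = 18.4391
d((-10, 10), (6, -4)) = 21.2603
d((-6, -8), (6, -4)) = 12.6491

Closest pair: (-8, -4) and (-6, -8) with distance 4.4721

The closest pair is (-8, -4) and (-6, -8) with Euclidean distance 4.4721. For 5 points, brute-force pairwise comparison is shown above. For large n, the divide-and-conquer algorithm (sort by x, recurse on halves, check the dividing strip) achieves O(n log n).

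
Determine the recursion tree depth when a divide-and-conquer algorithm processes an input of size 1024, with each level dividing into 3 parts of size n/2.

For divide and conquer with division factor 2:

Problem sizes at each level:
Level 0: 1024
Level 1: 512
Level 2: 256
Level 3: 128
Level 4: 64
Level 5: 32
Level 6: 16
Level 7: 8
Level 8: 4
Level 9: 2
Level 10: 1

The root is level 0 and the size-1 base case is level 10 (the tree spans levels 0 through 10, i.e. 11 levels counting the root), so the depth is the number of divisions: log_2(1024) = 10

The recursion tree depth is log_2(1024) = 10. At each level, the problem size is divided by 2, so it takes 10 divisions to reduce to a base case of size 1. The algorithm makes 3 recursive calls at each level.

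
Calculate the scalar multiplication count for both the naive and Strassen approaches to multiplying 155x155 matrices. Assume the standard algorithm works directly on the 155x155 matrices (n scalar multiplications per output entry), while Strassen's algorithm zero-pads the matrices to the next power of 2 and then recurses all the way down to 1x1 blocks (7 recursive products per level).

Matrix multiplication for 155x155 matrices:

Strassen's algorithm requires power-of-2 dimensions. Pad 155x155 to 256x256 (next power of 2).

Standard algorithm: 155^3 = 3723875 multiplications
Strassen's algorithm: 7^(log2(256)) = 7^8 = 5764801 multiplications
Difference: 3723875 - 5764801 = -2040926 (Strassen uses MORE here due to padding overhead — for small or just-over-power-of-2 n, padding can outweigh the per-level savings)

Standard: 3723875 multiplications (155^3). Strassen: 5764801 multiplications (7^8, after padding to 256x256). Strassen reduces 8 recursive multiplications to 7 at each level.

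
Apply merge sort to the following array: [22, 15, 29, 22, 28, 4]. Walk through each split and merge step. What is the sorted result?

Merge sort trace:

Split: [22, 15, 29, 22, 28, 4] -> [22, 15, 29] and [22, 28, 4]
  Split: [22, 15, 29] -> [22] and [15, 29]
    Split: [15, 29] -> [15] and [29]
    Merge: [15] + [29] -> [15, 29]
  Merge: [22] + [15, 29] -> [15, 22, 29]
  Split: [22, 28, 4] -> [22] and [28, 4]
    Split: [28, 4] -> [28] and [4]
    Merge: [28] + [4] -> [4, 28]
  Merge: [22] + [4, 28] -> [4, 22, 28]
Merge: [15, 22, 29] + [4, 22, 28] -> [4, 15, 22, 22, 28, 29]

Final sorted array: [4, 15, 22, 22, 28, 29]

The merge sort proceeds by recursively splitting the array and merging sorted halves.
After all merges, the sorted array is [4, 15, 22, 22, 28, 29].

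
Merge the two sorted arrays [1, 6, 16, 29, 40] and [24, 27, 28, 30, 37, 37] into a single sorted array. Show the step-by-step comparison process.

Merging process:

Compare 1 vs 24: take 1 from left. Merged: [1]
Compare 6 vs 24: take 6 from left. Merged: [1, 6]
Compare 16 vs 24: take 16 from left. Merged: [1, 6, 16]
Compare 29 vs 24: take 24 from right. Merged: [1, 6, 16, 24]
Compare 29 vs 27: take 27 from right. Merged: [1, 6, 16, 24, 27]
Compare 29 vs 28: take 28 from right. Merged: [1, 6, 16, 24, 27, 28]
Compare 29 vs 30: take 29 from left. Merged: [1, 6, 16, 24, 27, 28, 29]
Compare 40 vs 30: take 30 from right. Merged: [1, 6, 16, 24, 27, 28, 29, 30]
Compare 40 vs 37: take 37 from right. Merged: [1, 6, 16, 24, 27, 28, 29, 30, 37]
Compare 40 vs 37: take 37 from right. Merged: [1, 6, 16, 24, 27, 28, 29, 30, 37, 37]
Append remaining from left: [40]. Merged: [1, 6, 16, 24, 27, 28, 29, 30, 37, 37, 40]

Final merged array: [1, 6, 16, 24, 27, 28, 29, 30, 37, 37, 40]
Total comparisons: 10

The merged array is [1, 6, 16, 24, 27, 28, 29, 30, 37, 37, 40], requiring 10 comparisons. The merge step runs in O(n) time where n is the total number of elements.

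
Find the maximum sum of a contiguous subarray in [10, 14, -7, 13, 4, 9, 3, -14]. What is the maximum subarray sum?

Using Kadane's algorithm on [10, 14, -7, 13, 4, 9, 3, -14]:

Scanning through the array:
Position 1 (value 14): max_ending_here = 24, max_so_far = 24
Position 2 (value -7): max_ending_here = 17, max_so_far = 24
Position 3 (value 13): max_ending_here = 30, max_so_far = 30
Position 4 (value 4): max_ending_here = 34, max_so_far = 34
Position 5 (value 9): max_ending_here = 43, max_so_far = 43
Position 6 (value 3): max_ending_here = 46, max_so_far = 46
Position 7 (value -14): max_ending_here = 32, max_so_far = 46

Maximum subarray: [10, 14, -7, 13, 4, 9, 3]
Maximum sum: 46

The maximum subarray is [10, 14, -7, 13, 4, 9, 3] with sum 46. This subarray runs from index 0 to index 6.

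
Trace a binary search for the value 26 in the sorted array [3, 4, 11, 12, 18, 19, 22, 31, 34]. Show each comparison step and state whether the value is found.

Binary search for 26 in [3, 4, 11, 12, 18, 19, 22, 31, 34]:

lo=0, hi=8, mid=4, arr[mid]=18 -> 18 < 26, search right half
lo=5, hi=8, mid=6, arr[mid]=22 -> 22 < 26, search right half
lo=7, hi=8, mid=7, arr[mid]=31 -> 31 > 26, search left half
lo=7 > hi=6, target 26 not found

Binary search determines that 26 is not in the array after 3 comparisons. The search space was exhausted without finding the target.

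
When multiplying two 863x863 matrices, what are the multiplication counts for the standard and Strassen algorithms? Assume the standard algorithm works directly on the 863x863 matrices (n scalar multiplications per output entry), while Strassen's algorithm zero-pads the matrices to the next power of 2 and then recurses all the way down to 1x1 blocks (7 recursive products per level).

Matrix multiplication for 863x863 matrices:

Strassen's algorithm requires power-of-2 dimensions. Pad 863x863 to 1024x1024 (next power of 2).

Standard algorithm: 863^3 = 642735647 multiplications
Strassen's algorithm: 7^(log2(1024)) = 7^10 = 282475249 multiplications
Savings: 642735647 - 282475249 = 360260398 multiplications

Standard: 642735647 multiplications (863^3). Strassen: 282475249 multiplications (7^10, after padding to 1024x1024). Strassen reduces 8 recursive multiplications to 7 at each level.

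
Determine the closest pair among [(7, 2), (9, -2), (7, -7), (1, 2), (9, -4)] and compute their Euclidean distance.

Computing all pairwise distances among 5 points:

d((7, 2), (9, -2)) = 4.4721
d((7, 2), (7, -7)) = 9.0
d((7, 2), (1, 2)) = 6.0
d((7, 2), (9, -4)) = 6.3246
d((9, -2), (7, -7)) = 5.3852
d((9, -2), (1, 2)) = 8.9443
d((9, -2), (9, -4)) = 2.0 <-- minimum
d((7, -7), (1, 2)) = 10.8167
d((7, -7), (9, -4)) = 3.6056
d((1, 2), (9, -4)) = 10.0

Closest pair: (9, -2) and (9, -4) with distance 2.0

The closest pair is (9, -2) and (9, -4) with Euclidean distance 2.0. For 5 points, brute-force pairwise comparison is shown above. For large n, the divide-and-conquer algorithm (sort by x, recurse on halves, check the dividing strip) achieves O(n log n).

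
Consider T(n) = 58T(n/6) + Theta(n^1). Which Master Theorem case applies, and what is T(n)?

Master Theorem for T(n) = 58T(n/6) + O(n^1):

a = 58, b = 6, c = 1
log_b(a) = log_6(58) = 2.2662

Case 1: c = 1 < log_6(58) = 2.2662
T(n) = O(n^(log_6 58))

For T(n) = 58T(n/6) + O(n^1): log_6(58) = 2.2662. This is Case 1 of the Master Theorem (c < log_b(a), work dominated by leaves), giving O(n^(log_6 58)).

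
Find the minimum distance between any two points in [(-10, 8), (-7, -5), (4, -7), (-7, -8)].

Computing all pairwise distances among 4 points:

d((-10, 8), (-7, -5)) = 13.3417
d((-10, 8), (4, -7)) = 20.5183
d((-10, 8), (-7, -8)) = 16.2788
d((-7, -5), (4, -7)) = 11.1803
d((-7, -5), (-7, -8)) = 3.0 <-- minimum
d((4, -7), (-7, -8)) = 11.0454

Closest pair: (-7, -5) and (-7, -8) with distance 3.0

The closest pair is (-7, -5) and (-7, -8) with Euclidean distance 3.0. For 4 points, brute-force pairwise comparison is shown above. For large n, the divide-and-conquer algorithm (sort by x, recurse on halves, check the dividing strip) achieves O(n log n).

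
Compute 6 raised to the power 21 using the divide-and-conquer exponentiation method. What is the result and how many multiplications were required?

Computing 6^21 by squaring (build up from 6^1; each line after the first costs one multiplication):

6^1 = 6
6^2 = (6^1)^2 = 6^2 = 36
6^4 = (6^2)^2 = 36^2 = 1296
6^5 = 6 * 6^4 = 6 * 1296 = 7776
6^10 = (6^5)^2 = 7776^2 = 60466176
6^20 = (6^10)^2 = 60466176^2 = 3656158440062976
6^21 = 6 * 6^20 = 6 * 3656158440062976 = 21936950640377856

Result: 21936950640377856
Multiplications needed: 6 (6 lines after 6^1)

6^21 = 21936950640377856. Using exponentiation by squaring, this requires 6 multiplications. The key idea: if the exponent is even, square the half-power; if odd, multiply by the base once.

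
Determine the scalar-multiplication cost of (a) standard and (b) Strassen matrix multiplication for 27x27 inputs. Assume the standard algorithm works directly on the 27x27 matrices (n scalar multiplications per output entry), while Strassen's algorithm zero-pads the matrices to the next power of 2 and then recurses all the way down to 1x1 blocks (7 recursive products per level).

Matrix multiplication for 27x27 matrices:

Strassen's algorithm requires power-of-2 dimensions. Pad 27x27 to 32x32 (next power of 2).

Standard algorithm: 27^3 = 19683 multiplications
Strassen's algorithm: 7^(log2(32)) = 7^5 = 16807 multiplications
Savings: 19683 - 16807 = 2876 multiplications

Standard: 19683 multiplications (27^3). Strassen: 16807 multiplications (7^5, after padding to 32x32). Strassen reduces 8 recursive multiplications to 7 at each level.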